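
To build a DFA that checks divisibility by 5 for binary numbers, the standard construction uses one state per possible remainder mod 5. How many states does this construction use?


Divisibility by 5 is tracked via the remainder mod 5: 0, 1, ..., 4
The construction assigns one state to each remainder
Number of remainders = 5

5


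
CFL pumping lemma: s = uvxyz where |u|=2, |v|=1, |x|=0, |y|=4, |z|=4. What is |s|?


|s| = |u| + |v| + |x| + |y| + |z|
= 2 + 1 + 0 + 4 + 4
= 3 + 0 + 8
= 3 + 8
= 11

11


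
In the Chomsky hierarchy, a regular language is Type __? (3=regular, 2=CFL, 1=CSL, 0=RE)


Chomsky hierarchy levels:
  Type 3: Regular (DFA/NFA/regex)
  Type 2: Context-free (PDA)
  Type 1: Context-sensitive
  Type 0: Recursively enumerable (TM)
'regular' corresponds to Type 3

3


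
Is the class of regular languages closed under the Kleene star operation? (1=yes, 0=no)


Regular languages are closed under:
- Union (DFA product construction)
- Intersection (DFA product construction)
- Complement (swap accept/reject states)
- Concatenation (NFA construction)
- Kleene star (NFA construction)
Kleene star is in this list
Therefore: closed

1


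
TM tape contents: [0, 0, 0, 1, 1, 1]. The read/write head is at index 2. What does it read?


Tape: [0, 0, 0, 1, 1, 1]
Positions: 0 1 2 3 4 5
Values:    0 0 0 1 1 1
Head at position 2
tape[2] = 0

0


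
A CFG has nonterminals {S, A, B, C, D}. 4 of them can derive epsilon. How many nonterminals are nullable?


Nonterminals: {S, A, B, C, D}
A nonterminal is nullable if it can derive epsilon
Counting nullable nonterminals: 4
Total nullable = 4

4


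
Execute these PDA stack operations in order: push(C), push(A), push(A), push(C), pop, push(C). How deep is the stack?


Tracing stack operations:
  push(C) -> stack = [C], depth=1
  push(A) -> stack = [C,A], depth=2
  push(A) -> stack = [C,A,A], depth=3
  push(C) -> stack = [C,A,A,C], depth=4
  pop -> removed C, stack = [C,A,A], depth=3
  push(C) -> stack = [C,A,A,C], depth=4
Final depth = 4

4


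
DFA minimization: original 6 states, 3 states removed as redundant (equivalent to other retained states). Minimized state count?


Original DFA: 6 states
Redundant states removed: 3
Minimized states = original - removed
= 6 - 3
= 3

3


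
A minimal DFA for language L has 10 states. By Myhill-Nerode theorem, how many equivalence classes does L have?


Myhill-Nerode theorem:
Number of equivalence classes = number of states in minimal DFA
Minimal DFA states = 10
Therefore equivalence classes = 10

10


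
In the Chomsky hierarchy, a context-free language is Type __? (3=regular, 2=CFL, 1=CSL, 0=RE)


Chomsky hierarchy levels:
  Type 3: Regular (DFA/NFA/regex)
  Type 2: Context-free (PDA)
  Type 1: Context-sensitive
  Type 0: Recursively enumerable (TM)
'context-free' corresponds to Type 2

2


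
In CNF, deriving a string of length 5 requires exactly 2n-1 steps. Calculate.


Chomsky Normal Form derivation:
String length n = 5
Each step either:
  - Splits a nonterminal into two (n-1 such steps)
  - Converts a nonterminal to terminal (n such steps)
Total = (n-1) + n = 2n - 1
= 2(5) - 1
= 10 - 1
= 9

9


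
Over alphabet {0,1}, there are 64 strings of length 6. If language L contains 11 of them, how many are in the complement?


Alphabet: {0,1}
String length: 6
Total strings of length 6 = 2^6 = 64
Strings in L = 11
Complement = total - |L|
= 64 - 11
= 53

53


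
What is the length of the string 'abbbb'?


String: 'abbbb'
Counting characters:
  'a' appears 1 time(s)
  'b' appears 4 time(s)
Total length = 1 + 4 = 5

5


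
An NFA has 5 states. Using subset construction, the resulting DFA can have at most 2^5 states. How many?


NFA has 5 states
Subset construction: each DFA state = subset of NFA states
Maximum subsets = 2^5
2^5 = 32

32


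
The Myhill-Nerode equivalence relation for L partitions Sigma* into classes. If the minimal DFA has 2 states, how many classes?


Myhill-Nerode theorem:
Number of equivalence classes = number of states in minimal DFA
Minimal DFA states = 2
Therefore equivalence classes = 2

2


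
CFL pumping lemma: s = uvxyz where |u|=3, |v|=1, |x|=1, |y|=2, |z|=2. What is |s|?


|s| = |u| + |v| + |x| + |y| + |z|
= 3 + 1 + 1 + 2 + 2
= 4 + 1 + 4
= 5 + 4
= 9

9


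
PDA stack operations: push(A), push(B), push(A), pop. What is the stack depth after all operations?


Tracing stack operations:
  push(A) -> stack = [A], depth=1
  push(B) -> stack = [A,B], depth=2
  push(A) -> stack = [A,B,A], depth=3
  pop -> removed A, stack = [A,B], depth=2
Final depth = 2

2


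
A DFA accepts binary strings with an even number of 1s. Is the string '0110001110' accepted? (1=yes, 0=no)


DFA has 2 states: q_even (start, accept=yes) and q_odd
Processing string '0110001110' character by character:
  Position 0: read '0', 1-count=0 -> q_even (no change)
  Position 1: read '1', 1-count=1 -> q_odd
  Position 2: read '1', 1-count=2 -> q_even
  Position 3: read '0', 1-count=2 -> q_even (no change)
  Position 4: read '0', 1-count=2 -> q_even (no change)
  Position 5: read '0', 1-count=2 -> q_even (no change)
  Position 6: read '1', 1-count=3 -> q_odd
  Position 7: read '1', 1-count=4 -> q_even
  Position 8: read '1', 1-count=5 -> q_odd
  Position 9: read '0', 1-count=5 -> q_odd (no change)
Final state: q_odd, total 1s = 5 (odd); the DFA requires an even count -> reject

0


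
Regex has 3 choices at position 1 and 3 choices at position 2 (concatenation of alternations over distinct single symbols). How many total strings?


First group: 3 alternatives
Second group: 3 alternatives
Concatenation: each choice from group 1 pairs with each from group 2
Total = 3 x 3 = 9

9


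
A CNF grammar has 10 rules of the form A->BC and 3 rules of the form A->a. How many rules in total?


CNF allows two rule forms:
  A -> BC (binary): 10 rules
  A -> a (terminal): 3 rules
Total = 10 + 3 = 13

13


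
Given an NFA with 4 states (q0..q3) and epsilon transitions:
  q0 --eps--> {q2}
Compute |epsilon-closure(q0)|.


Starting from q0
Initialize closure = {q0}
Follow epsilon from q0 -> add q2
Final closure: {q0, q2}
Size = 2

2


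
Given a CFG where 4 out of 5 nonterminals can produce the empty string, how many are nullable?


Nonterminals: {S, A, B, C, D}
A nonterminal is nullable if it can derive epsilon
Counting nullable nonterminals: 4
Total nullable = 4

4


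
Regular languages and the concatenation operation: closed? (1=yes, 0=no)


Regular languages are closed under all standard operations:
- Union: Yes (product construction)
- Intersection: Yes (product construction)
- Complement: Yes (swap accept/reject)
- Concatenation: Yes (NFA construction)
Operation: concatenation -> Closed

1


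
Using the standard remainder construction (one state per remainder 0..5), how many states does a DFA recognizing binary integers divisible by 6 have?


Divisibility by 6 is tracked via the remainder mod 6: 0, 1, ..., 5
The construction assigns one state to each remainder
Number of remainders = 6

6


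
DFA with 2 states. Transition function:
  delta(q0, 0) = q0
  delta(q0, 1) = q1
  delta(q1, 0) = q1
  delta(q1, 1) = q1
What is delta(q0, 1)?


Looking up transition function:
delta(q0, 1) in the table
Row: q0, Column: 1
Result: q1

q1


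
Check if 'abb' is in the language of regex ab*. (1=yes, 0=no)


Pattern: ab*
String: 'abb'
Pattern requires: exactly one 'a' followed by zero or more 'b's
First char is 'a' -> OK
Rest 'bb': all b's? Yes
Result: 1

1


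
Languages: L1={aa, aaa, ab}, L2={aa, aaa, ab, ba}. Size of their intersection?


L1 = {aa, aaa, ab}
L2 = {aa, aaa, ab, ba}
Checking each string in L1 against L2:
  'aa': in L2? Yes
  'aaa': in L2? Yes
  'ab': in L2? Yes
Intersection = {aa, aaa, ab}
|L1 ∩ L2| = 3

3


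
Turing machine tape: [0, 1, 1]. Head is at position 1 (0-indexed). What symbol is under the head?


Tape: [0, 1, 1]
Positions: 0 1 2
Values:    0 1 1
Head at position 1
tape[1] = 1

1


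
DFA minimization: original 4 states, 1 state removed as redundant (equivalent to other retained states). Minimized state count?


Original DFA: 4 states
Redundant states removed: 1
Minimized states = original - removed
= 4 - 1
= 3

3


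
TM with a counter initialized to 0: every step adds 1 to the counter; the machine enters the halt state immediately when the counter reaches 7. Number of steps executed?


Counter starts at 0. Counting sequence:
  Step 1: counter = 1
  Step 2: counter = 2
  Step 3: counter = 3
  Step 4: counter = 4
  Step 5: counter = 5
  Step 6: counter = 6
  Step 7: counter = 7
Counter reached 7 -> halt
Total steps = 7

7


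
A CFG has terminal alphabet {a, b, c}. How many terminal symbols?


Terminal symbols: a, b, c
Counting each: a (#1), b (#2), c (#3)
Total = 3

3


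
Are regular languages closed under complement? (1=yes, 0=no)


Regular languages are closed under:
- Union (DFA product construction)
- Intersection (DFA product construction)
- Complement (swap accept/reject states)
- Concatenation (NFA construction)
- Kleene star (NFA construction)
complement is in this list
Therefore: closed

1


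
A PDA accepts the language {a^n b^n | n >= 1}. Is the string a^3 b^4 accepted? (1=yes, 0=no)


Language requires equal numbers of a's and b's
PDA pushes for each 'a', pops for each 'b'
Number of a's = 3
Number of b's = 4
3 != 4 -> Reject

0


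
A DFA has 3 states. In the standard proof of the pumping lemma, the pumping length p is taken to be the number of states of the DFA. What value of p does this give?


Pumping lemma for regular languages (standard proof):
Take p = |Q|, the number of DFA states.
Any string of length >= |Q| passes through |Q|+1 states while reading its first |Q| symbols,
so by pigeonhole some state repeats, giving the loop that can be pumped.
Here |Q| = 3
Therefore the proof uses p = 3

3


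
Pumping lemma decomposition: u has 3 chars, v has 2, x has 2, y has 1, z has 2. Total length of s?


|s| = |u| + |v| + |x| + |y| + |z|
= 3 + 2 + 2 + 1 + 2
= 5 + 2 + 3
= 7 + 3
= 10

10


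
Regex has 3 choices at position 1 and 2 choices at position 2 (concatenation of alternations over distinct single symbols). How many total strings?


First group: 3 alternatives
Second group: 2 alternatives
Concatenation: each choice from group 1 pairs with each from group 2
Total = 3 x 2 = 6

6


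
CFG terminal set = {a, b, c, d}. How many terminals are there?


Terminal symbols: a, b, c, d
Counting each: a (#1), b (#2), c (#3), d (#4)
Total = 4

4


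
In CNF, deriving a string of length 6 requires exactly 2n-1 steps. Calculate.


Chomsky Normal Form derivation:
String length n = 6
Each step either:
  - Splits a nonterminal into two (n-1 such steps)
  - Converts a nonterminal to terminal (n such steps)
Total = (n-1) + n = 2n - 1
= 2(6) - 1
= 12 - 1
= 11

11


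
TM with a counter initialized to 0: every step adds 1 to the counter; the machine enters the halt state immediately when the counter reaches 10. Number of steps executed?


Counter starts at 0. Counting sequence:
  Step 1: counter = 1
  Step 2: counter = 2
  Step 3: counter = 3
  Step 4: counter = 4
  Step 5: counter = 5
  Step 6: counter = 6
  ...
  Step 10: counter = 10
Counter reached 10 -> halt
Total steps = 10

10


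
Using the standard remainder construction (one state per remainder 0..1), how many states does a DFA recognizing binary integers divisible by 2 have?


Divisibility by 2 is tracked via the remainder mod 2: 0, 1, ..., 1
The construction assigns one state to each remainder
Number of remainders = 2

2


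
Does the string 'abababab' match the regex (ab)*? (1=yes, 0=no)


Pattern: (ab)*
String: 'abababab'
Pattern requires: zero or more repetitions of 'ab'
Pairs: ['ab', 'ab', 'ab', 'ab']
All pairs are 'ab'? Yes
Result: 1

1


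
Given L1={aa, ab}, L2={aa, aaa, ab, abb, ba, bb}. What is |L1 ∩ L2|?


L1 = {aa, ab}
L2 = {aa, aaa, ab, abb, ba, bb}
Checking each string in L1 against L2:
  'aa': in L2? Yes
  'ab': in L2? Yes
Intersection = {aa, ab}
|L1 ∩ L2| = 2

2


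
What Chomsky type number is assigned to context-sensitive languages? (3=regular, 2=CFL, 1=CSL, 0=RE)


Chomsky hierarchy levels:
  Type 3: Regular (DFA/NFA/regex)
  Type 2: Context-free (PDA)
  Type 1: Context-sensitive
  Type 0: Recursively enumerable (TM)
'context-sensitive' corresponds to Type 1

1


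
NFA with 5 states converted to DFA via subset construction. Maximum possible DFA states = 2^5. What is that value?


NFA has 5 states
Subset construction: each DFA state = subset of NFA states
Maximum subsets = 2^5
2^5 = 32

32


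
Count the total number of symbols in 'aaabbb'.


String: 'aaabbb'
Counting characters:
  'a' appears 3 time(s)
  'b' appears 3 time(s)
Total length = 3 + 3 = 6

6


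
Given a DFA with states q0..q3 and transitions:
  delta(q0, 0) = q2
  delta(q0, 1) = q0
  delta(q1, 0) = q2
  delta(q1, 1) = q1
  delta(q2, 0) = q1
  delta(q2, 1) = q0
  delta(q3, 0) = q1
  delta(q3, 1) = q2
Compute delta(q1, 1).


Looking up transition function:
delta(q1, 1) in the table
Row: q1, Column: 1
Result: q1

q1


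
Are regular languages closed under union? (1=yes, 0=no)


Regular languages are closed under all standard operations:
- Union: Yes (product construction)
- Intersection: Yes (product construction)
- Complement: Yes (swap accept/reject)
- Concatenation: Yes (NFA construction)
Operation: union -> Closed

1


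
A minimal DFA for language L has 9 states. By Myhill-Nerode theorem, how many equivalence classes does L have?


Myhill-Nerode theorem:
Number of equivalence classes = number of states in minimal DFA
Minimal DFA states = 9
Therefore equivalence classes = 9

9


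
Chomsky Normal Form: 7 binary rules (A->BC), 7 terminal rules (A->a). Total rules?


CNF allows two rule forms:
  A -> BC (binary): 7 rules
  A -> a (terminal): 7 rules
Total = 7 + 7 = 14

14


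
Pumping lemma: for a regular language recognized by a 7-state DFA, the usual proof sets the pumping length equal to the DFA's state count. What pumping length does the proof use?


Pumping lemma for regular languages (standard proof):
Take p = |Q|, the number of DFA states.
Any string of length >= |Q| passes through |Q|+1 states while reading its first |Q| symbols,
so by pigeonhole some state repeats, giving the loop that can be pumped.
Here |Q| = 7
Therefore the proof uses p = 7

7


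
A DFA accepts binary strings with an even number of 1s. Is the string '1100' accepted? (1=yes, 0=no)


DFA has 2 states: q_even (start, accept=yes) and q_odd
Processing string '1100' character by character:
  Position 0: read '1', 1-count=1 -> q_odd
  Position 1: read '1', 1-count=2 -> q_even
  Position 2: read '0', 1-count=2 -> q_even (no change)
  Position 3: read '0', 1-count=2 -> q_even (no change)
Final state: q_even, total 1s = 2 (even); the DFA requires an even count -> accept

1


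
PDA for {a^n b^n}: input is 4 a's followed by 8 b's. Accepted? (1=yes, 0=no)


Language requires equal numbers of a's and b's
PDA pushes for each 'a', pops for each 'b'
Number of a's = 4
Number of b's = 8
4 != 8 -> Reject

0


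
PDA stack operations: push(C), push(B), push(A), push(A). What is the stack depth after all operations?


Tracing stack operations:
  push(C) -> stack = [C], depth=1
  push(B) -> stack = [C,B], depth=2
  push(A) -> stack = [C,B,A], depth=3
  push(A) -> stack = [C,B,A,A], depth=4
Final depth = 4

4


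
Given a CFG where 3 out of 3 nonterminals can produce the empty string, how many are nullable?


Nonterminals: {S, A, B}
A nonterminal is nullable if it can derive epsilon
Counting nullable nonterminals: 3
Total nullable = 3

3


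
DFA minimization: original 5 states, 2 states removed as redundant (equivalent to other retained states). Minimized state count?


Original DFA: 5 states
Redundant states removed: 2
Minimized states = original - removed
= 5 - 2
= 3

3


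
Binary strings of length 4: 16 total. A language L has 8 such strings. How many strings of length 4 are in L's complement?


Alphabet: {0,1}
String length: 4
Total strings of length 4 = 2^4 = 16
Strings in L = 8
Complement = total - |L|
= 16 - 8
= 8

8


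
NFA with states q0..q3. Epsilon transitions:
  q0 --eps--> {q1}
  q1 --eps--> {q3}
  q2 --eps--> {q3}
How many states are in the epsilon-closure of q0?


Starting from q0
Initialize closure = {q0}
Follow epsilon from q0 -> add q1
Follow epsilon from q1 -> add q3
Final closure: {q0, q1, q3}
Size = 3

3


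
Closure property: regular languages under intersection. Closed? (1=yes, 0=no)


Regular languages are closed under:
- Union (DFA product construction)
- Intersection (DFA product construction)
- Complement (swap accept/reject states)
- Concatenation (NFA construction)
- Kleene star (NFA construction)
intersection is in this list
Therefore: closed

1


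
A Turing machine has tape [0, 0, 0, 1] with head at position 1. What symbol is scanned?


Tape: [0, 0, 0, 1]
Positions: 0 1 2 3
Values:    0 0 0 1
Head at position 1
tape[1] = 0

0


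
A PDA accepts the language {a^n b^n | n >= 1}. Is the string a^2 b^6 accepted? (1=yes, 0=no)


Language requires equal numbers of a's and b's
PDA pushes for each 'a', pops for each 'b'
Number of a's = 2
Number of b's = 6
2 != 6 -> Reject

0


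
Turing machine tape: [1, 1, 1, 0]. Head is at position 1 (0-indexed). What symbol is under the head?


Tape: [1, 1, 1, 0]
Positions: 0 1 2 3
Values:    1 1 1 0
Head at position 1
tape[1] = 1

1


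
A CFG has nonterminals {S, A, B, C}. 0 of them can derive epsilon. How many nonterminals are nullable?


Nonterminals: {S, A, B, C}
A nonterminal is nullable if it can derive epsilon
Counting nullable nonterminals: 0
Total nullable = 0

0


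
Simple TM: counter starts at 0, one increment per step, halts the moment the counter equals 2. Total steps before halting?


Counter starts at 0. Counting sequence:
  Step 1: counter = 1
  Step 2: counter = 2
Counter reached 2 -> halt
Total steps = 2

2


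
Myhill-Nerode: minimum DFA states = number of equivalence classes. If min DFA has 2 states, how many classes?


Myhill-Nerode theorem:
Number of equivalence classes = number of states in minimal DFA
Minimal DFA states = 2
Therefore equivalence classes = 2

2


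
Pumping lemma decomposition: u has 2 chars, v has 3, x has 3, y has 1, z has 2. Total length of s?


|s| = |u| + |v| + |x| + |y| + |z|
= 2 + 3 + 3 + 1 + 2
= 5 + 3 + 3
= 8 + 3
= 11

11


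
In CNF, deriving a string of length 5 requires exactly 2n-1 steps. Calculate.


Chomsky Normal Form derivation:
String length n = 5
Each step either:
  - Splits a nonterminal into two (n-1 such steps)
  - Converts a nonterminal to terminal (n such steps)
Total = (n-1) + n = 2n - 1
= 2(5) - 1
= 10 - 1
= 9

9


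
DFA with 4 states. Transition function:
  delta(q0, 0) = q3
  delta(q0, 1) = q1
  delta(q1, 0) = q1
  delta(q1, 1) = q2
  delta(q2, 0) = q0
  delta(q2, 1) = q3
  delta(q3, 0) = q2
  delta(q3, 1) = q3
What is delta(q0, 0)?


Looking up transition function:
delta(q0, 0) in the table
Row: q0, Column: 0
Result: q3

q3


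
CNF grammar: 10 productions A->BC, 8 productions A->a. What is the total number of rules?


CNF allows two rule forms:
  A -> BC (binary): 10 rules
  A -> a (terminal): 8 rules
Total = 10 + 8 = 18

18


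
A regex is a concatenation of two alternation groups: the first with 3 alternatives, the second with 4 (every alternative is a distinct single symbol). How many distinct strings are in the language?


First group: 3 alternatives
Second group: 4 alternatives
Concatenation: each choice from group 1 pairs with each from group 2
Total = 3 x 4 = 12

12


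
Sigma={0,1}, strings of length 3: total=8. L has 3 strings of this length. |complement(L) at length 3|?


Alphabet: {0,1}
String length: 3
Total strings of length 3 = 2^3 = 8
Strings in L = 3
Complement = total - |L|
= 8 - 3
= 5

5


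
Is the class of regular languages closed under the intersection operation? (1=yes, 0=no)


Regular languages are closed under:
- Union (DFA product construction)
- Intersection (DFA product construction)
- Complement (swap accept/reject states)
- Concatenation (NFA construction)
- Kleene star (NFA construction)
intersection is in this list
Therefore: closed

1


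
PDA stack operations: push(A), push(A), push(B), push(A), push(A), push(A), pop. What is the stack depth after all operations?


Tracing stack operations:
  push(A) -> stack = [A], depth=1
  push(A) -> stack = [A,A], depth=2
  push(B) -> stack = [A,A,B], depth=3
  push(A) -> stack = [A,A,B,A], depth=4
  push(A) -> stack = [A,A,B,A,A], depth=5
  push(A) -> stack = [A,A,B,A,A,A], depth=6
  pop -> removed A, stack = [A,A,B,A,A], depth=5
Final depth = 5

5


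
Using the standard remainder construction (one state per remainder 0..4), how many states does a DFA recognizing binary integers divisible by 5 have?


Divisibility by 5 is tracked via the remainder mod 5: 0, 1, ..., 4
The construction assigns one state to each remainder
Number of remainders = 5

5


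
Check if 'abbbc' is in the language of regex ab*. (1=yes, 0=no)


Pattern: ab*
String: 'abbbc'
Pattern requires: exactly one 'a' followed by zero or more 'b's
First char is 'a' -> OK
Rest 'bbbc': all b's? No
Result: 0

0


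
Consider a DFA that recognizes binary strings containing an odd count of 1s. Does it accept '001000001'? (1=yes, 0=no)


DFA has 2 states: q_even (start, accept=no) and q_odd
Processing string '001000001' character by character:
  Position 0: read '0', 1-count=0 -> q_even (no change)
  Position 1: read '0', 1-count=0 -> q_even (no change)
  Position 2: read '1', 1-count=1 -> q_odd
  Position 3: read '0', 1-count=1 -> q_odd (no change)
  Position 4: read '0', 1-count=1 -> q_odd (no change)
  Position 5: read '0', 1-count=1 -> q_odd (no change)
  Position 6: read '0', 1-count=1 -> q_odd (no change)
  Position 7: read '0', 1-count=1 -> q_odd (no change)
  Position 8: read '1', 1-count=2 -> q_even
Final state: q_even, total 1s = 2 (even); the DFA requires an odd count -> reject

0


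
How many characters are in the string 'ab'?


String: 'ab'
Counting characters:
  'a' appears 1 time(s)
  'b' appears 1 time(s)
Total length = 1 + 1 = 2

2


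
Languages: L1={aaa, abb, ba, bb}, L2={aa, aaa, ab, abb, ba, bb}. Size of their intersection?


L1 = {aaa, abb, ba, bb}
L2 = {aa, aaa, ab, abb, ba, bb}
Checking each string in L1 against L2:
  'aaa': in L2? Yes
  'abb': in L2? Yes
  'ba': in L2? Yes
  'bb': in L2? Yes
Intersection = {aaa, abb, ba, bb}
|L1 ∩ L2| = 4

4


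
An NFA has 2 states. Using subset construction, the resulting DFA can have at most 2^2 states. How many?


NFA has 2 states
Subset construction: each DFA state = subset of NFA states
Maximum subsets = 2^2
2^2 = 4

4


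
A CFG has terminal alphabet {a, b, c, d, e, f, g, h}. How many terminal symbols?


Terminal symbols: a, b, c, d, e, f, g, h
Counting each: a (#1), b (#2), c (#3), d (#4), e (#5), f (#6), g (#7), h (#8)
Total = 8

8


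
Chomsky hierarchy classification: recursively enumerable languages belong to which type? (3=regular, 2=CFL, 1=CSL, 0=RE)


Chomsky hierarchy levels:
  Type 3: Regular (DFA/NFA/regex)
  Type 2: Context-free (PDA)
  Type 1: Context-sensitive
  Type 0: Recursively enumerable (TM)
'recursively enumerable' corresponds to Type 0

0


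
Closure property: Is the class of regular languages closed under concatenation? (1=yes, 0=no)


Regular languages are closed under all standard operations:
- Union: Yes (product construction)
- Intersection: Yes (product construction)
- Complement: Yes (swap accept/reject)
- Concatenation: Yes (NFA construction)
Operation: concatenation -> Closed

1


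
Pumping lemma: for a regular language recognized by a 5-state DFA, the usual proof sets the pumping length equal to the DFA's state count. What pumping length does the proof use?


Pumping lemma for regular languages (standard proof):
Take p = |Q|, the number of DFA states.
Any string of length >= |Q| passes through |Q|+1 states while reading its first |Q| symbols,
so by pigeonhole some state repeats, giving the loop that can be pumped.
Here |Q| = 5
Therefore the proof uses p = 5

5


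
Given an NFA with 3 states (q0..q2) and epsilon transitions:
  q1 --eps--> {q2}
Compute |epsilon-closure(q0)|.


Starting from q0
Initialize closure = {q0}
q0 has no outgoing epsilon transitions -> nothing to add
Final closure: {q0}
Size = 1

1


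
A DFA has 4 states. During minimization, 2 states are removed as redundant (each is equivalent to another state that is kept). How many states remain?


Original DFA: 4 states
Redundant states removed: 2
Minimized states = original - removed
= 4 - 2
= 2

2


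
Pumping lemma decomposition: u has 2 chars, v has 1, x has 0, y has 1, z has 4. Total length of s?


|s| = |u| + |v| + |x| + |y| + |z|
= 2 + 1 + 0 + 1 + 4
= 3 + 0 + 5
= 3 + 5
= 8

8


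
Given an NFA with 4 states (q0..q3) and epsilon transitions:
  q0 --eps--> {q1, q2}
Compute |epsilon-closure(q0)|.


Starting from q0
Initialize closure = {q0}
Follow epsilon from q0 -> add q1
Follow epsilon from q0 -> add q2
Final closure: {q0, q1, q2}
Size = 3

3


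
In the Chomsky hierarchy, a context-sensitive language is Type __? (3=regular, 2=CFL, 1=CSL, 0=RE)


Chomsky hierarchy levels:
  Type 3: Regular (DFA/NFA/regex)
  Type 2: Context-free (PDA)
  Type 1: Context-sensitive
  Type 0: Recursively enumerable (TM)
'context-sensitive' corresponds to Type 1

1


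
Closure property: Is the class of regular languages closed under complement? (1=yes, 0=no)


Regular languages are closed under all standard operations:
- Union: Yes (product construction)
- Intersection: Yes (product construction)
- Complement: Yes (swap accept/reject)
- Concatenation: Yes (NFA construction)
Operation: complement -> Closed

1


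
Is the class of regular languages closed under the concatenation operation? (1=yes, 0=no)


Regular languages are closed under:
- Union (DFA product construction)
- Intersection (DFA product construction)
- Complement (swap accept/reject states)
- Concatenation (NFA construction)
- Kleene star (NFA construction)
concatenation is in this list
Therefore: closed

1


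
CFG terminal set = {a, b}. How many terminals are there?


Terminal symbols: a, b
Counting each: a (#1), b (#2)
Total = 2

2


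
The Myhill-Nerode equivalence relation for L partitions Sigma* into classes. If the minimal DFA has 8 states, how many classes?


Myhill-Nerode theorem:
Number of equivalence classes = number of states in minimal DFA
Minimal DFA states = 8
Therefore equivalence classes = 8

8


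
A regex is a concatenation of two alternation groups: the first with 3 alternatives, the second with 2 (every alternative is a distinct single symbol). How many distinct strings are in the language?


First group: 3 alternatives
Second group: 2 alternatives
Concatenation: each choice from group 1 pairs with each from group 2
Total = 3 x 2 = 6

6


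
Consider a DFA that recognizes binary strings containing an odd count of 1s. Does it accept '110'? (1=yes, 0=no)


DFA has 2 states: q_even (start, accept=no) and q_odd
Processing string '110' character by character:
  Position 0: read '1', 1-count=1 -> q_odd
  Position 1: read '1', 1-count=2 -> q_even
  Position 2: read '0', 1-count=2 -> q_even (no change)
Final state: q_even, total 1s = 2 (even); the DFA requires an odd count -> reject

0


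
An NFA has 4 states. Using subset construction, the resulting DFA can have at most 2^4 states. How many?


NFA has 4 states
Subset construction: each DFA state = subset of NFA states
Maximum subsets = 2^4
2^4 = 16

16


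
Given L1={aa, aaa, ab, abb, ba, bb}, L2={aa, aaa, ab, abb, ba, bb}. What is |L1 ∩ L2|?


L1 = {aa, aaa, ab, abb, ba, bb}
L2 = {aa, aaa, ab, abb, ba, bb}
Checking each string in L1 against L2:
  'aa': in L2? Yes
  'aaa': in L2? Yes
  'ab': in L2? Yes
  'abb': in L2? Yes
  'ba': in L2? Yes
  'bb': in L2? Yes
Intersection = {aa, aaa, ab, abb, ba, bb}
|L1 ∩ L2| = 6

6


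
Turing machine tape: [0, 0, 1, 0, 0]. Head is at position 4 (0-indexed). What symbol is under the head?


Tape: [0, 0, 1, 0, 0]
Positions: 0 1 2 3 4
Values:    0 0 1 0 0
Head at position 4
tape[4] = 0

0


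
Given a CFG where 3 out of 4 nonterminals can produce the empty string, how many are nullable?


Nonterminals: {S, A, B, C}
A nonterminal is nullable if it can derive epsilon
Counting nullable nonterminals: 3
Total nullable = 3

3


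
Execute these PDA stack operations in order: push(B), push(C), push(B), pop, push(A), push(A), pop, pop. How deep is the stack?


Tracing stack operations:
  push(B) -> stack = [B], depth=1
  push(C) -> stack = [B,C], depth=2
  push(B) -> stack = [B,C,B], depth=3
  pop -> removed B, stack = [B,C], depth=2
  push(A) -> stack = [B,C,A], depth=3
  push(A) -> stack = [B,C,A,A], depth=4
  pop -> removed A, stack = [B,C,A], depth=3
  pop -> removed A, stack = [B,C], depth=2
Final depth = 2

2


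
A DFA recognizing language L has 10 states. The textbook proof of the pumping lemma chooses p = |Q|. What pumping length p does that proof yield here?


Pumping lemma for regular languages (standard proof):
Take p = |Q|, the number of DFA states.
Any string of length >= |Q| passes through |Q|+1 states while reading its first |Q| symbols,
so by pigeonhole some state repeats, giving the loop that can be pumped.
Here |Q| = 10
Therefore the proof uses p = 10

10


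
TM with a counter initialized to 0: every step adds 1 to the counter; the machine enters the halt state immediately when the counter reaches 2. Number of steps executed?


Counter starts at 0. Counting sequence:
  Step 1: counter = 1
  Step 2: counter = 2
Counter reached 2 -> halt
Total steps = 2

2


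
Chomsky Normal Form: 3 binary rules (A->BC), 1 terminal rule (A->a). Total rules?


CNF allows two rule forms:
  A -> BC (binary): 3 rules
  A -> a (terminal): 1 rule
Total = 3 + 1 = 4

4


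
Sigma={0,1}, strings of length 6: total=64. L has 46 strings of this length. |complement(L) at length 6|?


Alphabet: {0,1}
String length: 6
Total strings of length 6 = 2^6 = 64
Strings in L = 46
Complement = total - |L|
= 64 - 46
= 18

18


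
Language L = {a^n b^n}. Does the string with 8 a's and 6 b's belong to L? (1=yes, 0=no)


Language requires equal numbers of a's and b's
PDA pushes for each 'a', pops for each 'b'
Number of a's = 8
Number of b's = 6
8 != 6 -> Reject

0


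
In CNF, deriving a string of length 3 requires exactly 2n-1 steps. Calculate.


Chomsky Normal Form derivation:
String length n = 3
Each step either:
  - Splits a nonterminal into two (n-1 such steps)
  - Converts a nonterminal to terminal (n such steps)
Total = (n-1) + n = 2n - 1
= 2(3) - 1
= 6 - 1
= 5

5


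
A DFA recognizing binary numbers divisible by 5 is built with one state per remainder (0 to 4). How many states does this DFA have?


Divisibility by 5 is tracked via the remainder mod 5: 0, 1, ..., 4
The construction assigns one state to each remainder
Number of remainders = 5

5


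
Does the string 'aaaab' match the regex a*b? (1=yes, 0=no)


Pattern: a*b
String: 'aaaab'
Pattern requires: zero or more 'a's followed by exactly one 'b'
Found 4 leading 'a's
Remaining: 'b'
Remaining is exactly 'b' -> match
Result: 1

1


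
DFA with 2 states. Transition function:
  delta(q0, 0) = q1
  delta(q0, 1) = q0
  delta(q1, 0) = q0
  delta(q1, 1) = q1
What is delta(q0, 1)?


Looking up transition function:
delta(q0, 1) in the table
Row: q0, Column: 1
Result: q0

q0


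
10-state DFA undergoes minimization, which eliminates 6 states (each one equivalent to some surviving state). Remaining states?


Original DFA: 10 states
Redundant states removed: 6
Minimized states = original - removed
= 10 - 6
= 4

4


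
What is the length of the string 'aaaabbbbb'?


String: 'aaaabbbbb'
Counting characters:
  'a' appears 4 time(s)
  'b' appears 5 time(s)
Total length = 4 + 5 = 9

9


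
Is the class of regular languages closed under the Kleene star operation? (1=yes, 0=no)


Regular languages are closed under:
- Union (DFA product construction)
- Intersection (DFA product construction)
- Complement (swap accept/reject states)
- Concatenation (NFA construction)
- Kleene star (NFA construction)
Kleene star is in this list
Therefore: closed

1


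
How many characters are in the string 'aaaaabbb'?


String: 'aaaaabbb'
Counting characters:
  'a' appears 5 time(s)
  'b' appears 3 time(s)
Total length = 5 + 3 = 8

8


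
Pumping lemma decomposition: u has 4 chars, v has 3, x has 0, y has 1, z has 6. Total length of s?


|s| = |u| + |v| + |x| + |y| + |z|
= 4 + 3 + 0 + 1 + 6
= 7 + 0 + 7
= 7 + 7
= 14

14


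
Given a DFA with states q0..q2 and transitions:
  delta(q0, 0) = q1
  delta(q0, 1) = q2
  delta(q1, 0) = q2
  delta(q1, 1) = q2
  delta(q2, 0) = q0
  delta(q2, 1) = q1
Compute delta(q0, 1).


Looking up transition function:
delta(q0, 1) in the table
Row: q0, Column: 1
Result: q2

q2


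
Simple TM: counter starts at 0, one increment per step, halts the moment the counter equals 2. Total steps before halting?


Counter starts at 0. Counting sequence:
  Step 1: counter = 1
  Step 2: counter = 2
Counter reached 2 -> halt
Total steps = 2

2


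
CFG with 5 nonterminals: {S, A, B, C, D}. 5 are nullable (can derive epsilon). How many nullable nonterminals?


Nonterminals: {S, A, B, C, D}
A nonterminal is nullable if it can derive epsilon
Counting nullable nonterminals: 5
Total nullable = 5

5


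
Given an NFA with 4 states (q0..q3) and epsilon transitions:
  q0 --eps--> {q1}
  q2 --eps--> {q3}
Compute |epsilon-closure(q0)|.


Starting from q0
Initialize closure = {q0}
Follow epsilon from q0 -> add q1
Final closure: {q0, q1}
Size = 2

2


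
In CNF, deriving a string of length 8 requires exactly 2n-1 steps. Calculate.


Chomsky Normal Form derivation:
String length n = 8
Each step either:
  - Splits a nonterminal into two (n-1 such steps)
  - Converts a nonterminal to terminal (n such steps)
Total = (n-1) + n = 2n - 1
= 2(8) - 1
= 16 - 1
= 15

15


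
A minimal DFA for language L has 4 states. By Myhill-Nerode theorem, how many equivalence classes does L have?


Myhill-Nerode theorem:
Number of equivalence classes = number of states in minimal DFA
Minimal DFA states = 4
Therefore equivalence classes = 4

4


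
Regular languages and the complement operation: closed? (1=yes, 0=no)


Regular languages are closed under all standard operations:
- Union: Yes (product construction)
- Intersection: Yes (product construction)
- Complement: Yes (swap accept/reject)
- Concatenation: Yes (NFA construction)
Operation: complement -> Closed

1


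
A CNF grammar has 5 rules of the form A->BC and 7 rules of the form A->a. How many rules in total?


CNF allows two rule forms:
  A -> BC (binary): 5 rules
  A -> a (terminal): 7 rules
Total = 5 + 7 = 12

12


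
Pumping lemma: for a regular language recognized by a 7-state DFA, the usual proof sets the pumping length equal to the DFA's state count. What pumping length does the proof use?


Pumping lemma for regular languages (standard proof):
Take p = |Q|, the number of DFA states.
Any string of length >= |Q| passes through |Q|+1 states while reading its first |Q| symbols,
so by pigeonhole some state repeats, giving the loop that can be pumped.
Here |Q| = 7
Therefore the proof uses p = 7

7


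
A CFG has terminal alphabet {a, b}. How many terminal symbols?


Terminal symbols: a, b
Counting each: a (#1), b (#2)
Total = 2

2


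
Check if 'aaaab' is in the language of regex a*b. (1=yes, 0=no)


Pattern: a*b
String: 'aaaab'
Pattern requires: zero or more 'a's followed by exactly one 'b'
Found 4 leading 'a's
Remaining: 'b'
Remaining is exactly 'b' -> match
Result: 1

1


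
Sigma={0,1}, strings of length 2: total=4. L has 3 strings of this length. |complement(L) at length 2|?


Alphabet: {0,1}
String length: 2
Total strings of length 2 = 2^2 = 4
Strings in L = 3
Complement = total - |L|
= 4 - 3
= 1

1


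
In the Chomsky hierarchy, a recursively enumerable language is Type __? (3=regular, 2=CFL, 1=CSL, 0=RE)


Chomsky hierarchy levels:
  Type 3: Regular (DFA/NFA/regex)
  Type 2: Context-free (PDA)
  Type 1: Context-sensitive
  Type 0: Recursively enumerable (TM)
'recursively enumerable' corresponds to Type 0

0


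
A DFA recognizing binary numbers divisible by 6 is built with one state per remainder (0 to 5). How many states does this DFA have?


Divisibility by 6 is tracked via the remainder mod 6: 0, 1, ..., 5
The construction assigns one state to each remainder
Number of remainders = 6

6


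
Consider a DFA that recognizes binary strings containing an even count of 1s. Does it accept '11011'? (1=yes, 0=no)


DFA has 2 states: q_even (start, accept=yes) and q_odd
Processing string '11011' character by character:
  Position 0: read '1', 1-count=1 -> q_odd
  Position 1: read '1', 1-count=2 -> q_even
  Position 2: read '0', 1-count=2 -> q_even (no change)
  Position 3: read '1', 1-count=3 -> q_odd
  Position 4: read '1', 1-count=4 -> q_even
Final state: q_even, total 1s = 4 (even); the DFA requires an even count -> accept

1


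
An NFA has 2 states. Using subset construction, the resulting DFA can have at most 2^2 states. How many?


NFA has 2 states
Subset construction: each DFA state = subset of NFA states
Maximum subsets = 2^2
2^2 = 4

4


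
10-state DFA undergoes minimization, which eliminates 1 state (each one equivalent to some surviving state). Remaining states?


Original DFA: 10 states
Redundant states removed: 1
Minimized states = original - removed
= 10 - 1
= 9

9


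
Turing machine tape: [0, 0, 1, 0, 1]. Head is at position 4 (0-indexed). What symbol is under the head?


Tape: [0, 0, 1, 0, 1]
Positions: 0 1 2 3 4
Values:    0 0 1 0 1
Head at position 4
tape[4] = 1

1


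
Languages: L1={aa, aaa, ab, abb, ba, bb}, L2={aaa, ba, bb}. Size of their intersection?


L1 = {aa, aaa, ab, abb, ba, bb}
L2 = {aaa, ba, bb}
Checking each string in L1 against L2:
  'aa': in L2? No
  'aaa': in L2? Yes
  'ab': in L2? No
  'abb': in L2? No
  'ba': in L2? Yes
  'bb': in L2? Yes
Intersection = {aaa, ba, bb}
|L1 ∩ L2| = 3

3


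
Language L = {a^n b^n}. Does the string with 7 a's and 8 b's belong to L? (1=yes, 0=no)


Language requires equal numbers of a's and b's
PDA pushes for each 'a', pops for each 'b'
Number of a's = 7
Number of b's = 8
7 != 8 -> Reject

0


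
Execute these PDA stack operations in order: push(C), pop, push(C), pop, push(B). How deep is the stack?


Tracing stack operations:
  push(C) -> stack = [C], depth=1
  pop -> removed C, stack = [], depth=0
  push(C) -> stack = [C], depth=1
  pop -> removed C, stack = [], depth=0
  push(B) -> stack = [B], depth=1
Final depth = 1

1


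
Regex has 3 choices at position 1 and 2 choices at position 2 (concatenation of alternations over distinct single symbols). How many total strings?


First group: 3 alternatives
Second group: 2 alternatives
Concatenation: each choice from group 1 pairs with each from group 2
Total = 3 x 2 = 6

6


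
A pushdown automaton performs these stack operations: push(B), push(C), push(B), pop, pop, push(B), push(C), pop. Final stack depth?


Tracing stack operations:
  push(B) -> stack = [B], depth=1
  push(C) -> stack = [B,C], depth=2
  push(B) -> stack = [B,C,B], depth=3
  pop -> removed B, stack = [B,C], depth=2
  pop -> removed C, stack = [B], depth=1
  push(B) -> stack = [B,B], depth=2
  push(C) -> stack = [B,B,C], depth=3
  pop -> removed C, stack = [B,B], depth=2
Final depth = 2

2


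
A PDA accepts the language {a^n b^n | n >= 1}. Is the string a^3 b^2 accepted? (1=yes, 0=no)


Language requires equal numbers of a's and b's
PDA pushes for each 'a', pops for each 'b'
Number of a's = 3
Number of b's = 2
3 != 2 -> Reject

0
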